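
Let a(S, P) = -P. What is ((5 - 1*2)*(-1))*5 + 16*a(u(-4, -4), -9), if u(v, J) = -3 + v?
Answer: 129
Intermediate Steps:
a(S, P) = -P
((5 - 1*2)*(-1))*5 + 16*a(u(-4, -4), -9) = ((5 - 1*2)*(-1))*5 + 16*(-1*(-9)) = ((5 - 2)*(-1))*5 + 16*9 = (3*(-1))*5 + 144 = -3*5 + 144 = -15 + 144 = 129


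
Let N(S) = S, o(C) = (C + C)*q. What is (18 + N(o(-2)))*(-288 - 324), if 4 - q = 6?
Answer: -15912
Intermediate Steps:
q = -2 (q = 4 - 1*6 = 4 - 6 = -2)
o(C) = -4*C (o(C) = (C + C)*(-2) = (2*C)*(-2) = -4*C)
(18 + N(o(-2)))*(-288 - 324) = (18 - 4*(-2))*(-288 - 324) = (18 + 8)*(-612) = 26*(-612) = -15912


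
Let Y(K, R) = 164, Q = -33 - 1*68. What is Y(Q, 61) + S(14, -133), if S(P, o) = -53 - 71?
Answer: 40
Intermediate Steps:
S(P, o) = -124
Q = -101 (Q = -33 - 68 = -101)
Y(Q, 61) + S(14, -133) = 164 - 124 = 40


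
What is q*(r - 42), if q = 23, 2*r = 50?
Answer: -391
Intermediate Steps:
r = 25 (r = (½)*50 = 25)
q*(r - 42) = 23*(25 - 42) = 23*(-17) = -391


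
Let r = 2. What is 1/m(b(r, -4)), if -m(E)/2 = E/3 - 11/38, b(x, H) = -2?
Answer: 57/109 ≈ 0.52294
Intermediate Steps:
m(E) = 11/19 - 2*E/3 (m(E) = -2*(E/3 - 11/38) = -2*(-11/38 + E/3) = 11/19 - 2*E/3)
1/m(b(r, -4)) = 1/(11/19 - 2/3*(-2)) = 1/(11/19 + 4/3) = 1/(109/57) = 57/109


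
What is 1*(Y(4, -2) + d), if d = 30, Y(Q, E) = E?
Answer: 28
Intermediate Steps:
1*(Y(4, -2) + d) = 1*(-2 + 30) = 1*28 = 28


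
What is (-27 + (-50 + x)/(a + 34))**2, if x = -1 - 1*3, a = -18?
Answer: 59049/64 ≈ 922.64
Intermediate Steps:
x = -4 (x = -1 - 3 = -4)
(-27 + (-50 + x)/(a + 34))**2 = (-27 + (-50 - 4)/(-18 + 34))**2 = (-27 - 54/16)**2 = (-27 - 54*1/16)**2 = (-27 - 27/8)**2 = (-243/8)**2 = 59049/64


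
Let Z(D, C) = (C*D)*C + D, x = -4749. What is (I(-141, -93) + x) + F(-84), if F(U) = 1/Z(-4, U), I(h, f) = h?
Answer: -138034921/28228 ≈ -4890.0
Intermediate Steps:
Z(D, C) = D + D*C² (Z(D, C) = D*C² + D = D + D*C²)
F(U) = 1/(-4 - 4*U²) (F(U) = 1/(-4*(1 + U²)) = 1/(-4 - 4*U²))
(I(-141, -93) + x) + F(-84) = (-141 - 4749) + 1/(4*(-1 - 1*(-84)²)) = -4890 + 1/(4*(-1 - 1*7056)) = -4890 + 1/(4*(-1 - 7056)) = -4890 + (¼)/(-7057) = -4890 + (¼)*(-1/7057) = -4890 - 1/28228 = -138034921/28228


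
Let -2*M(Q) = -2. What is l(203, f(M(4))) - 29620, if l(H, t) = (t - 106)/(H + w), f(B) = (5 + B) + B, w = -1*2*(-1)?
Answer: -6072199/205 ≈ -29620.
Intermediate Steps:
w = 2 (w = -2*(-1) = 2)
M(Q) = 1 (M(Q) = -1/2*(-2) = 1)
f(B) = 5 + 2*B
l(H, t) = (-106 + t)/(2 + H) (l(H, t) = (t - 106)/(H + 2) = (-106 + t)/(2 + H))
l(203, f(M(4))) - 29620 = (-106 + (5 + 2*1))/(2 + 203) - 29620 = (-106 + (5 + 2))/205 - 29620 = (-106 + 7)/205 - 29620 = (1/205)*(-99) - 29620 = -99/205 - 29620 = -6072199/205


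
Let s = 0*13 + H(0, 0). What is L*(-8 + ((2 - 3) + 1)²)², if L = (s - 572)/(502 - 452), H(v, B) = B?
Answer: -18304/25 ≈ -732.16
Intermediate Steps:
s = 0 (s = 0*13 + 0 = 0 + 0 = 0)
L = -286/25 (L = (0 - 572)/(502 - 452) = -572/50 = -572*1/50 = -286/25 ≈ -11.440)
L*(-8 + ((2 - 3) + 1)²)² = -286*(-8 + ((2 - 3) + 1)²)²/25 = -286*(-8 + (-1 + 1)²)²/25 = -286*(-8 + 0²)²/25 = -286*(-8 + 0)²/25 = -286/25*(-8)² = -286/25*64 = -18304/25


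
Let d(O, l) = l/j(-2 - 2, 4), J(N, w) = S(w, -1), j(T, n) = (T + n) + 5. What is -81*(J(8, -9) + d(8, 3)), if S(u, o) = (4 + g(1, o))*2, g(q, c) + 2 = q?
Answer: -2673/5 ≈ -534.60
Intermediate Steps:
j(T, n) = 5 + T + n
g(q, c) = -2 + q
S(u, o) = 6 (S(u, o) = (4 + (-2 + 1))*2 = (4 - 1)*2 = 3*2 = 6)
J(N, w) = 6
d(O, l) = l/5 (d(O, l) = l/(5 + (-2 - 2) + 4) = l/(5 - 4 + 4) = l/5)
-81*(J(8, -9) + d(8, 3)) = -81*(6 + (⅕)*3) = -81*(6 + ⅗) = -81*33/5 = -2673/5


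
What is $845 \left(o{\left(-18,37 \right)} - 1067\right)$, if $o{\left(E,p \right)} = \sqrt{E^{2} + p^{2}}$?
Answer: $-901615 + 845 \sqrt{1693} \approx -8.6685 \cdot 10^{5}$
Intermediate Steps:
$845 \left(o{\left(-18,37 \right)} - 1067\right) = 845 \left(\sqrt{\left(-18\right)^{2} + 37^{2}} - 1067\right) = 845 \left(\sqrt{324 + 1369} - 1067\right) = 845 \left(\sqrt{1693} - 1067\right) = 845 \left(-1067 + \sqrt{1693}\right) = -901615 + 845 \sqrt{1693}$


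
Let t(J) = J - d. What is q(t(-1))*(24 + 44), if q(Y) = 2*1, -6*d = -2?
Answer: 136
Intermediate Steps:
d = ⅓ (d = -⅙*(-2) = ⅓ ≈ 0.33333)
t(J) = -⅓ + J (t(J) = J - 1*⅓ = J - ⅓ = -⅓ + J)
q(Y) = 2
q(t(-1))*(24 + 44) = 2*(24 + 44) = 2*68 = 136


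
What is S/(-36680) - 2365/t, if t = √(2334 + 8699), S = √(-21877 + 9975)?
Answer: -215*√11033/1003 - I*√11902/36680 ≈ -22.516 - 0.0029743*I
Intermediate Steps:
S = I*√11902 (S = √(-11902) = I*√11902 ≈ 109.1*I)
t = √11033 ≈ 105.04
S/(-36680) - 2365/t = (I*√11902)/(-36680) - 2365*√11033/11033 = (I*√11902)*(-1/36680) - 215*√11033/1003 = -I*√11902/36680 - 215*√11033/1003 = -215*√11033/1003 - I*√11902/36680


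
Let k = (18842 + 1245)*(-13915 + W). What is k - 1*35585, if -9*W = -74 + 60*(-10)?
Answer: -2502377072/9 ≈ -2.7804e+8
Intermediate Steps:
W = 674/9 (W = -(-74 + 60*(-10))/9 = -(-74 - 600)/9 = -⅑*(-674) = 674/9 ≈ 74.889)
k = -2502056807/9 (k = (18842 + 1245)*(-13915 + 674/9) = 20087*(-124561/9) = -2502056807/9 ≈ -2.7801e+8)
k - 1*35585 = -2502056807/9 - 1*35585 = -2502056807/9 - 35585 = -2502377072/9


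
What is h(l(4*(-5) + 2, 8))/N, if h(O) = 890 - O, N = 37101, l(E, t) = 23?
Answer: 289/12367 ≈ 0.023369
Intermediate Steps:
h(l(4*(-5) + 2, 8))/N = (890 - 1*23)/37101 = (890 - 23)*(1/37101) = 867*(1/37101) = 289/12367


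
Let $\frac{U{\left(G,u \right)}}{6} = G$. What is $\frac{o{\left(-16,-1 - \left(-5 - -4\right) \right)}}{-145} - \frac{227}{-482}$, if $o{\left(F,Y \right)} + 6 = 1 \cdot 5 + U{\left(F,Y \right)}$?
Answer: $\frac{79669}{69890} \approx 1.1399$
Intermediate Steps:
$U{\left(G,u \right)} = 6 G$
$o{\left(F,Y \right)} = -1 + 6 F$ ($o{\left(F,Y \right)} = -6 + \left(1 \cdot 5 + 6 F\right) = -6 + \left(5 + 6 F\right) = -1 + 6 F$)
$\frac{o{\left(-16,-1 - \left(-5 - -4\right) \right)}}{-145} - \frac{227}{-482} = \frac{-1 + 6 \left(-16\right)}{-145} - \frac{227}{-482} = \left(-1 - 96\right) \left(- \frac{1}{145}\right) - - \frac{227}{482} = \left(-97\right) \left(- \frac{1}{145}\right) + \frac{227}{482} = \frac{97}{145} + \frac{227}{482} = \frac{79669}{69890}$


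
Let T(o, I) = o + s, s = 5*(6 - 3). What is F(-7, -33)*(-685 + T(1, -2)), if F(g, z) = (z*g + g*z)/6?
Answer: -51513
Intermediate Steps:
s = 15 (s = 5*3 = 15)
T(o, I) = 15 + o (T(o, I) = o + 15 = 15 + o)
F(g, z) = g*z/3 (F(g, z) = (g*z + g*z)*(⅙) = (2*g*z)*(⅙) = g*z/3)
F(-7, -33)*(-685 + T(1, -2)) = ((⅓)*(-7)*(-33))*(-685 + (15 + 1)) = 77*(-685 + 16) = 77*(-669) = -51513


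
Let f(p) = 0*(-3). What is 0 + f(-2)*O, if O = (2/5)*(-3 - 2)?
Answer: 0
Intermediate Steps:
O = -2 (O = (2*(1/5))*(-5) = (2/5)*(-5) = -2)
f(p) = 0
0 + f(-2)*O = 0 + 0*(-2) = 0 + 0 = 0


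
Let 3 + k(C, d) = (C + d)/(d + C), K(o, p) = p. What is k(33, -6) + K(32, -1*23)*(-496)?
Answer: 11406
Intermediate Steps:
k(C, d) = -2 (k(C, d) = -3 + (C + d)/(d + C) = -3 + (C + d)/(C + d) = -3 + 1 = -2)
k(33, -6) + K(32, -1*23)*(-496) = -2 - 1*23*(-496) = -2 - 23*(-496) = -2 + 11408 = 11406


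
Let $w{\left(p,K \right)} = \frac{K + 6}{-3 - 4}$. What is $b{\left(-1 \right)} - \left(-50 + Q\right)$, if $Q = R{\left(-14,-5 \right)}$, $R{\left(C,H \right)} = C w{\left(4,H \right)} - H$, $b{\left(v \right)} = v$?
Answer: $42$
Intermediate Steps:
$w{\left(p,K \right)} = - \frac{6}{7} - \frac{K}{7}$ ($w{\left(p,K \right)} = \frac{6 + K}{-7} = \left(6 + K\right) \left(- \frac{1}{7}\right) = - \frac{6}{7} - \frac{K}{7}$)
$R{\left(C,H \right)} = - H + C \left(- \frac{6}{7} - \frac{H}{7}\right)$ ($R{\left(C,H \right)} = C \left(- \frac{6}{7} - \frac{H}{7}\right) - H = - H + C \left(- \frac{6}{7} - \frac{H}{7}\right)$)
$Q = 7$ ($Q = \left(-1\right) \left(-5\right) - - 2 \left(6 - 5\right) = 5 - \left(-2\right) 1 = 5 + 2 = 7$)
$b{\left(-1 \right)} - \left(-50 + Q\right) = -1 - \left(-50 + 7\right) = -1 - -43 = -1 + 43 = 42$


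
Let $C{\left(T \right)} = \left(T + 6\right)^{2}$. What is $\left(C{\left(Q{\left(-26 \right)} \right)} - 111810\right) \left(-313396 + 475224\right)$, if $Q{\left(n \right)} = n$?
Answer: $-18029257480$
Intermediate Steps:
$C{\left(T \right)} = \left(6 + T\right)^{2}$
$\left(C{\left(Q{\left(-26 \right)} \right)} - 111810\right) \left(-313396 + 475224\right) = \left(\left(6 - 26\right)^{2} - 111810\right) \left(-313396 + 475224\right) = \left(\left(-20\right)^{2} - 111810\right) 161828 = \left(400 - 111810\right) 161828 = \left(-111410\right) 161828 = -18029257480$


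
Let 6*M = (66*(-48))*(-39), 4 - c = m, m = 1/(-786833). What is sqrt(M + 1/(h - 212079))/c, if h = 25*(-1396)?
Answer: 786833*sqrt(1256083715426093)/777325157007 ≈ 35.875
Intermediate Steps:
h = -34900
m = -1/786833 ≈ -1.2709e-6
c = 3147333/786833 (c = 4 - 1*(-1/786833) = 4 + 1/786833 = 3147333/786833 ≈ 4.0000)
M = 20592 (M = ((66*(-48))*(-39))/6 = (-3168*(-39))/6 = (1/6)*123552 = 20592)
sqrt(M + 1/(h - 212079))/c = sqrt(20592 + 1/(-34900 - 212079))/(3147333/786833) = sqrt(20592 + 1/(-246979))*(786833/3147333) = sqrt(20592 - 1/246979)*(786833/3147333) = sqrt(5085791567/246979)*(786833/3147333) = (sqrt(1256083715426093)/246979)*(786833/3147333) = 786833*sqrt(1256083715426093)/777325157007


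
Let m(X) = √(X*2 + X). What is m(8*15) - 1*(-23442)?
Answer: 23442 + 6*√10 ≈ 23461.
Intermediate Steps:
m(X) = √3*√X (m(X) = √(2*X + X) = √(3*X) = √3*√X)
m(8*15) - 1*(-23442) = √3*√(8*15) - 1*(-23442) = √3*√120 + 23442 = √3*(2*√30) + 23442 = 6*√10 + 23442 = 23442 + 6*√10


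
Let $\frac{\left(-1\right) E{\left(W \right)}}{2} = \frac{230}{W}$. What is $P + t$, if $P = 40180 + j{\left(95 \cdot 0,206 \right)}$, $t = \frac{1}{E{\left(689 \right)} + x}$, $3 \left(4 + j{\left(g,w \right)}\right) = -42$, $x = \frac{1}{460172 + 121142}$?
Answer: $\frac{10739068922316}{267403751} \approx 40161.0$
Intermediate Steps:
$x = \frac{1}{581314} \approx 1.7202 \cdot 10^{-6}$
$j{\left(g,w \right)} = -18$ ($j{\left(g,w \right)} = -4 + \frac{1}{3} \left(-42\right) = -4 - 14 = -18$)
$E{\left(W \right)} = - \frac{460}{W}$ ($E{\left(W \right)} = - 2 \frac{230}{W} = - \frac{460}{W}$)
$t = - \frac{400525346}{267403751}$ ($t = \frac{1}{- \frac{460}{689} + \frac{1}{581314}} = \frac{1}{- \frac{267403751}{400525346}} = - \frac{400525346}{267403751} \approx -1.4978$)
$P = 40162$ ($P = 40180 - 18 = 40162$)
$P + t = 40162 - \frac{400525346}{267403751} = \frac{10739068922316}{267403751}$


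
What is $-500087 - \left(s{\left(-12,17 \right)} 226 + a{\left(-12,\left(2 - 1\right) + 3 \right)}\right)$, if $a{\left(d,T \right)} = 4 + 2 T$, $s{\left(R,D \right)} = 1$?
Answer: $-500325$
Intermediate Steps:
$-500087 - \left(s{\left(-12,17 \right)} 226 + a{\left(-12,\left(2 - 1\right) + 3 \right)}\right) = -500087 - \left(1 \cdot 226 + \left(4 + 2 \left(\left(2 - 1\right) + 3\right)\right)\right) = -500087 - \left(226 + \left(4 + 2 \left(1 + 3\right)\right)\right) = -500087 - \left(226 + \left(4 + 2 \cdot 4\right)\right) = -500087 - \left(226 + \left(4 + 8\right)\right) = -500087 - \left(226 + 12\right) = -500087 - 238 = -500325$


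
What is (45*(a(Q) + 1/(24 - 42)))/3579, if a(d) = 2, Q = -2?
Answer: 175/7158 ≈ 0.024448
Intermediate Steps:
(45*(a(Q) + 1/(24 - 42)))/3579 = (45*(2 + 1/(24 - 42)))/3579 = (45*(2 + 1/(-18)))*(1/3579) = (45*(2 - 1/18))*(1/3579) = (45*(35/18))*(1/3579) = (175/2)*(1/3579) = 175/7158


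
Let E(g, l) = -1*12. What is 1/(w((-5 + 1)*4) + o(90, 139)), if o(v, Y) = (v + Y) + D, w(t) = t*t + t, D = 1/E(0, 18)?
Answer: 12/5627 ≈ 0.0021326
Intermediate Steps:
E(g, l) = -12
D = -1/12 (D = 1/(-12) = -1/12 ≈ -0.083333)
w(t) = t + t**2 (w(t) = t**2 + t = t + t**2)
o(v, Y) = -1/12 + Y + v (o(v, Y) = (v + Y) - 1/12 = (Y + v) - 1/12 = -1/12 + Y + v)
1/(w((-5 + 1)*4) + o(90, 139)) = 1/(((-5 + 1)*4)*(1 + (-5 + 1)*4) + (-1/12 + 139 + 90)) = 1/((-4*4)*(1 - 4*4) + 2747/12) = 1/(-16*(1 - 16) + 2747/12) = 1/(-16*(-15) + 2747/12) = 1/(240 + 2747/12) = 1/(5627/12) = 12/5627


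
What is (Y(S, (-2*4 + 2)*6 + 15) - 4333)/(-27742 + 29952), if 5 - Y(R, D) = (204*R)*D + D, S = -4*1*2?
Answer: -38579/2210 ≈ -17.457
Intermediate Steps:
S = -8 (S = -4*2 = -8)
Y(R, D) = 5 - D - 204*D*R (Y(R, D) = 5 - ((204*R)*D + D) = 5 - (204*D*R + D) = 5 - (D + 204*D*R) = 5 + (-D - 204*D*R) = 5 - D - 204*D*R)
(Y(S, (-2*4 + 2)*6 + 15) - 4333)/(-27742 + 29952) = ((5 - ((-2*4 + 2)*6 + 15) - 204*((-2*4 + 2)*6 + 15)*(-8)) - 4333)/(-27742 + 29952) = ((5 - ((-8 + 2)*6 + 15) - 204*((-8 + 2)*6 + 15)*(-8)) - 4333)/2210 = ((5 - (-6*6 + 15) - 204*(-6*6 + 15)*(-8)) - 4333)*(1/2210) = ((5 - (-36 + 15) - 204*(-36 + 15)*(-8)) - 4333)*(1/2210) = ((5 - 1*(-21) - 204*(-21)*(-8)) - 4333)*(1/2210) = ((5 + 21 - 34272) - 4333)*(1/2210) = (-34246 - 4333)*(1/2210) = -38579*1/2210 = -38579/2210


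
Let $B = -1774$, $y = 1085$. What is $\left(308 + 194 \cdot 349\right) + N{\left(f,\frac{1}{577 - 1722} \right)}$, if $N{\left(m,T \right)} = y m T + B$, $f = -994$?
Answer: $\frac{15384658}{229} \approx 67182.0$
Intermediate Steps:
$N{\left(m,T \right)} = -1774 + 1085 T m$ ($N{\left(m,T \right)} = 1085 m T - 1774 = 1085 T m - 1774 = -1774 + 1085 T m$)
$\left(308 + 194 \cdot 349\right) + N{\left(f,\frac{1}{577 - 1722} \right)} = \left(308 + 194 \cdot 349\right) - \left(1774 - 1085 \frac{1}{577 - 1722} \left(-994\right)\right) = \left(308 + 67706\right) - \left(1774 - 1085 \frac{1}{-1145} \left(-994\right)\right) = 68014 - \left(1774 + \frac{217}{229} \left(-994\right)\right) = 68014 + \left(-1774 + \frac{215698}{229}\right) = 68014 - \frac{190548}{229} = \frac{15384658}{229}$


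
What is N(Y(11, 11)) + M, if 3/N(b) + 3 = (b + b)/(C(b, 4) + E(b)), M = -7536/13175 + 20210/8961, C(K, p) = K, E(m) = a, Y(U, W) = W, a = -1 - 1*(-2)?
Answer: -733944572/826428225 ≈ -0.88809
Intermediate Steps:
a = 1 (a = -1 + 2 = 1)
E(m) = 1
M = 198736654/118061175 (M = -7536*1/13175 + 20210*(1/8961) = -7536/13175 + 20210/8961 = 198736654/118061175 ≈ 1.6833)
N(b) = 3/(-3 + 2*b/(1 + b)) (N(b) = 3/(-3 + (b + b)/(b + 1)) = 3/(-3 + (2*b)/(1 + b)) = 3/(-3 + 2*b/(1 + b)))
N(Y(11, 11)) + M = 3*(-1 - 1*11)/(3 + 11) + 198736654/118061175 = 3*(-1 - 11)/14 + 198736654/118061175 = 3*(1/14)*(-12) + 198736654/118061175 = -18/7 + 198736654/118061175 = -733944572/826428225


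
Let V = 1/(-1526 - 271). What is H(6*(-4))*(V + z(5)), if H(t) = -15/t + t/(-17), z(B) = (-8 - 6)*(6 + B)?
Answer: -76656703/244392 ≈ -313.66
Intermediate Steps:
z(B) = -84 - 14*B (z(B) = -14*(6 + B) = -84 - 14*B)
V = -1/1797 (V = 1/(-1797) = -1/1797 ≈ -0.00055648)
H(t) = -15/t - t/17 (H(t) = -15/t + t*(-1/17) = -15/t - t/17)
H(6*(-4))*(V + z(5)) = (-15/(6*(-4)) - 6*(-4)/17)*(-1/1797 + (-84 - 14*5)) = (-15/(-24) - 1/17*(-24))*(-1/1797 + (-84 - 70)) = (-15*(-1/24) + 24/17)*(-1/1797 - 154) = (5/8 + 24/17)*(-276739/1797) = (277/136)*(-276739/1797) = -76656703/244392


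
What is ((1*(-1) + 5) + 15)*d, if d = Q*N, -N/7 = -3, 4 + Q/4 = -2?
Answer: -9576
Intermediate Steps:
Q = -24 (Q = -16 + 4*(-2) = -16 - 8 = -24)
N = 21 (N = -7*(-3) = 21)
d = -504 (d = -24*21 = -504)
((1*(-1) + 5) + 15)*d = ((1*(-1) + 5) + 15)*(-504) = ((-1 + 5) + 15)*(-504) = (4 + 15)*(-504) = 19*(-504) = -9576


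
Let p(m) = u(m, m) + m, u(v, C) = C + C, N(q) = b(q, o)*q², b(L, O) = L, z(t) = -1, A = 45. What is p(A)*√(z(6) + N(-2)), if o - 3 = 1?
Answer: 405*I ≈ 405.0*I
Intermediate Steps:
o = 4 (o = 3 + 1 = 4)
N(q) = q³ (N(q) = q*q² = q³)
u(v, C) = 2*C
p(m) = 3*m (p(m) = 2*m + m = 3*m)
p(A)*√(z(6) + N(-2)) = (3*45)*√(-1 + (-2)³) = 135*√(-1 - 8) = 135*√(-9) = 135*(3*I) = 405*I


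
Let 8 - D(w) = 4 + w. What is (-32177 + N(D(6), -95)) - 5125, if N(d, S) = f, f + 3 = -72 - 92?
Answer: -37469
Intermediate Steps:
D(w) = 4 - w (D(w) = 8 - (4 + w) = 8 + (-4 - w) = 4 - w)
f = -167 (f = -3 + (-72 - 92) = -3 - 164 = -167)
N(d, S) = -167
(-32177 + N(D(6), -95)) - 5125 = (-32177 - 167) - 5125 = -32344 - 5125 = -37469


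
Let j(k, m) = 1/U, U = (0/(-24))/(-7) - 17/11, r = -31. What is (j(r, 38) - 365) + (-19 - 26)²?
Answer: 28209/17 ≈ 1659.4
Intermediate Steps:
U = -17/11 (U = (0*(-1/24))*(-⅐) - 17*1/11 = 0*(-⅐) - 17/11 = 0 - 17/11 = -17/11 ≈ -1.5455)
j(k, m) = -11/17 (j(k, m) = 1/(-17/11) = -11/17)
(j(r, 38) - 365) + (-19 - 26)² = (-11/17 - 365) + (-19 - 26)² = -6216/17 + (-45)² = -6216/17 + 2025 = 28209/17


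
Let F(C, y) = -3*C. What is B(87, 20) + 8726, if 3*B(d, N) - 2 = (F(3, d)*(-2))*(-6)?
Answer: 26072/3 ≈ 8690.7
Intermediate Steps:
B(d, N) = -106/3 (B(d, N) = 2/3 + ((-3*3*(-2))*(-6))/3 = 2/3 + (-9*(-2)*(-6))/3 = 2/3 + (18*(-6))/3 = 2/3 + (1/3)*(-108) = 2/3 - 36 = -106/3)
B(87, 20) + 8726 = -106/3 + 8726 = 26072/3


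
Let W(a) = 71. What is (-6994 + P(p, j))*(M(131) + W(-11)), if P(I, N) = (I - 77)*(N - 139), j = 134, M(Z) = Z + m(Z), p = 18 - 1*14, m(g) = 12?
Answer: -1418606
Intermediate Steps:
p = 4 (p = 18 - 14 = 4)
M(Z) = 12 + Z (M(Z) = Z + 12 = 12 + Z)
P(I, N) = (-139 + N)*(-77 + I) (P(I, N) = (-77 + I)*(-139 + N) = (-139 + N)*(-77 + I))
(-6994 + P(p, j))*(M(131) + W(-11)) = (-6994 + (10703 - 139*4 - 77*134 + 4*134))*((12 + 131) + 71) = (-6994 + (10703 - 556 - 10318 + 536))*(143 + 71) = (-6994 + 365)*214 = -6629*214 = -1418606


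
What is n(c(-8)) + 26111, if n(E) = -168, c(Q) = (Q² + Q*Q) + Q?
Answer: 25943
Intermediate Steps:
c(Q) = Q + 2*Q² (c(Q) = (Q² + Q²) + Q = 2*Q² + Q = Q + 2*Q²)
n(c(-8)) + 26111 = -168 + 26111 = 25943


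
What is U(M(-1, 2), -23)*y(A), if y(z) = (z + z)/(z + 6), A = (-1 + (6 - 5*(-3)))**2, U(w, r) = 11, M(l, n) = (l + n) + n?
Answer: 4400/203 ≈ 21.675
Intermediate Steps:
M(l, n) = l + 2*n
A = 400 (A = (-1 + (6 + 15))**2 = (-1 + 21)**2 = 20**2 = 400)
y(z) = 2*z/(6 + z) (y(z) = (2*z)/(6 + z) = 2*z/(6 + z))
U(M(-1, 2), -23)*y(A) = 11*(2*400/(6 + 400)) = 11*(2*400/406) = 11*(2*400*(1/406)) = 11*(400/203) = 4400/203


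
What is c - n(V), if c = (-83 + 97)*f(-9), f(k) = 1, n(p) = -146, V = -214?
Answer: 160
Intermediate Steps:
c = 14 (c = (-83 + 97)*1 = 14*1 = 14)
c - n(V) = 14 - 1*(-146) = 14 + 146 = 160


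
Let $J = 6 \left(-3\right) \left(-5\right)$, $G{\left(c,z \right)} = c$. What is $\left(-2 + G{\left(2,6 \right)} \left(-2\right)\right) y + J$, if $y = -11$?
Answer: $156$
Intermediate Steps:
$J = 90$ ($J = \left(-18\right) \left(-5\right) = 90$)
$\left(-2 + G{\left(2,6 \right)} \left(-2\right)\right) y + J = \left(-2 + 2 \left(-2\right)\right) \left(-11\right) + 90 = \left(-2 - 4\right) \left(-11\right) + 90 = \left(-6\right) \left(-11\right) + 90 = 66 + 90 = 156$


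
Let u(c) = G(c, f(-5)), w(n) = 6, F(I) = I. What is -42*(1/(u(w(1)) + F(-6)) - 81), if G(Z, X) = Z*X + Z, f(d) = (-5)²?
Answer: 85043/25 ≈ 3401.7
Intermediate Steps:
f(d) = 25
G(Z, X) = Z + X*Z (G(Z, X) = X*Z + Z = Z + X*Z)
u(c) = 26*c (u(c) = c*(1 + 25) = c*26 = 26*c)
-42*(1/(u(w(1)) + F(-6)) - 81) = -42*(1/(26*6 - 6) - 81) = -42*(1/(156 - 6) - 81) = -42*(1/150 - 81) = -42*(-12149/150) = 85043/25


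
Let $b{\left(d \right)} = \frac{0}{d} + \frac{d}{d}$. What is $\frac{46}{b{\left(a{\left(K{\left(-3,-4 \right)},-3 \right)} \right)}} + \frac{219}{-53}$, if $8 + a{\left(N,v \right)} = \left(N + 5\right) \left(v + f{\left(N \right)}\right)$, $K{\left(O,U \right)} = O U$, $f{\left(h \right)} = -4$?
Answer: $\frac{2219}{53} \approx 41.868$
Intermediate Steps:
$a{\left(N,v \right)} = -8 + \left(-4 + v\right) \left(5 + N\right)$ ($a{\left(N,v \right)} = -8 + \left(N + 5\right) \left(v - 4\right) = -8 + \left(5 + N\right) \left(-4 + v\right) = -8 + \left(-4 + v\right) \left(5 + N\right)$)
$b{\left(d \right)} = 1$ ($b{\left(d \right)} = 0 + 1 = 1$)
$\frac{46}{b{\left(a{\left(K{\left(-3,-4 \right)},-3 \right)} \right)}} + \frac{219}{-53} = \frac{46}{1} + \frac{219}{-53} = 46 \cdot 1 + 219 \left(- \frac{1}{53}\right) = 46 - \frac{219}{53} = \frac{2219}{53}$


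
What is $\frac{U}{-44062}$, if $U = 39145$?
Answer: $- \frac{39145}{44062} \approx -0.88841$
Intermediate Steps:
$\frac{U}{-44062} = \frac{39145}{-44062} = 39145 \left(- \frac{1}{44062}\right) = - \frac{39145}{44062}$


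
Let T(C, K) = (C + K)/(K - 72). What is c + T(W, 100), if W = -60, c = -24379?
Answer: -170643/7 ≈ -24378.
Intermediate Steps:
T(C, K) = (C + K)/(-72 + K)
c + T(W, 100) = -24379 + (-60 + 100)/(-72 + 100) = -24379 + 40/28 = -24379 + (1/28)*40 = -24379 + 10/7 = -170643/7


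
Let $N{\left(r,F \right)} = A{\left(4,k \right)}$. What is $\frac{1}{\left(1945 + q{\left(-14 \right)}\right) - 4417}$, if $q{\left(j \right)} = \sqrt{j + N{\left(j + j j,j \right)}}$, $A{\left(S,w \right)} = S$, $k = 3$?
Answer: $- \frac{1236}{3055397} - \frac{i \sqrt{10}}{6110794} \approx -0.00040453 - 5.1749 \cdot 10^{-7} i$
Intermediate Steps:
$N{\left(r,F \right)} = 4$
$q{\left(j \right)} = \sqrt{4 + j}$ ($q{\left(j \right)} = \sqrt{j + 4} = \sqrt{4 + j}$)
$\frac{1}{\left(1945 + q{\left(-14 \right)}\right) - 4417} = \frac{1}{\left(1945 + \sqrt{4 - 14}\right) - 4417} = \frac{1}{\left(1945 + \sqrt{-10}\right) - 4417} = \frac{1}{\left(1945 + i \sqrt{10}\right) - 4417} = \frac{1}{-2472 + i \sqrt{10}}$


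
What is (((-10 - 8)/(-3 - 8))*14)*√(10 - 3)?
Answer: 252*√7/11 ≈ 60.612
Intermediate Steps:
(((-10 - 8)/(-3 - 8))*14)*√(10 - 3) = (-18/(-11)*14)*√7 = (-18*(-1/11)*14)*√7 = ((18/11)*14)*√7 = 252*√7/11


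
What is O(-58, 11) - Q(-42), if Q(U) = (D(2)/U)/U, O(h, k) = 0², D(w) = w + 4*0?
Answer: -1/882 ≈ -0.0011338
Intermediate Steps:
D(w) = w (D(w) = w + 0 = w)
O(h, k) = 0
Q(U) = 2/U² (Q(U) = (2/U)/U = 2/U²)
O(-58, 11) - Q(-42) = 0 - 2/(-42)² = 0 - 2/1764 = 0 - 1*1/882 = 0 - 1/882 = -1/882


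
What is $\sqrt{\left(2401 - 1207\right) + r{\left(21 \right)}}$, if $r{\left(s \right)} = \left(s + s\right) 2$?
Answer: $3 \sqrt{142} \approx 35.749$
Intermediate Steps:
$r{\left(s \right)} = 4 s$ ($r{\left(s \right)} = 2 s 2 = 4 s$)
$\sqrt{\left(2401 - 1207\right) + r{\left(21 \right)}} = \sqrt{\left(2401 - 1207\right) + 4 \cdot 21} = \sqrt{1194 + 84} = \sqrt{1278} = 3 \sqrt{142}$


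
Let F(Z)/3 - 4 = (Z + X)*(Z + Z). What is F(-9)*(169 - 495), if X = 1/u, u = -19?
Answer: -3102216/19 ≈ -1.6327e+5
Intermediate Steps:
X = -1/19 (X = 1/(-19) = -1/19 ≈ -0.052632)
F(Z) = 12 + 6*Z*(-1/19 + Z) (F(Z) = 12 + 3*((Z - 1/19)*(Z + Z)) = 12 + 3*((-1/19 + Z)*(2*Z)) = 12 + 3*(2*Z*(-1/19 + Z)) = 12 + 6*Z*(-1/19 + Z))
F(-9)*(169 - 495) = (12 + 6*(-9)² - 6/19*(-9))*(169 - 495) = (12 + 6*81 + 54/19)*(-326) = (12 + 486 + 54/19)*(-326) = (9516/19)*(-326) = -3102216/19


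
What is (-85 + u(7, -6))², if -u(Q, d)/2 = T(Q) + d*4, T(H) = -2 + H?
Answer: 2209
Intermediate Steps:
u(Q, d) = 4 - 8*d - 2*Q (u(Q, d) = -2*((-2 + Q) + d*4) = -2*((-2 + Q) + 4*d) = -2*(-2 + Q + 4*d) = 4 - 8*d - 2*Q)
(-85 + u(7, -6))² = (-85 + (4 - 8*(-6) - 2*7))² = (-85 + (4 + 48 - 14))² = (-85 + 38)² = (-47)² = 2209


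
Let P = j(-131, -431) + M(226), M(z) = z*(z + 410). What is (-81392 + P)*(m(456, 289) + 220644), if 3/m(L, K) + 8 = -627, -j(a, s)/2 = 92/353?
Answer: 3083412123575376/224155 ≈ 1.3756e+10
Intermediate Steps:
j(a, s) = -184/353
m(L, K) = -3/635 (m(L, K) = 3/(-8 - 627) = 3/(-635) = 3*(-1/635) = -3/635)
M(z) = z*(410 + z)
P = 50738624/353 (P = -184/353 + 226*(410 + 226) = -184/353 + 226*636 = -184/353 + 143736 = 50738624/353 ≈ 1.4374e+5)
(-81392 + P)*(m(456, 289) + 220644) = (-81392 + 50738624/353)*(-3/635 + 220644) = (22007248/353)*(140108937/635) = 3083412123575376/224155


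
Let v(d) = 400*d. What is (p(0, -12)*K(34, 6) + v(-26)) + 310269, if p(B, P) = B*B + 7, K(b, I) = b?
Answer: 300107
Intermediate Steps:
p(B, P) = 7 + B² (p(B, P) = B² + 7 = 7 + B²)
(p(0, -12)*K(34, 6) + v(-26)) + 310269 = ((7 + 0²)*34 + 400*(-26)) + 310269 = ((7 + 0)*34 - 10400) + 310269 = (7*34 - 10400) + 310269 = (238 - 10400) + 310269 = -10162 + 310269 = 300107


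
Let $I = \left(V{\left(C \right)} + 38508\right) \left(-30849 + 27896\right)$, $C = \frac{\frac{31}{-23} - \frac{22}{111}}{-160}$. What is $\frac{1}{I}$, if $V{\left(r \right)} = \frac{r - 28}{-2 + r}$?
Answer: $- \frac{813013}{92484824200441} \approx -8.7908 \cdot 10^{-9}$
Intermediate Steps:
$C = \frac{3947}{408480}$ ($C = \left(31 \left(- \frac{1}{23}\right) - \frac{22}{111}\right) \left(- \frac{1}{160}\right) = \left(- \frac{31}{23} - \frac{22}{111}\right) \left(- \frac{1}{160}\right) = \left(- \frac{3947}{2553}\right) \left(- \frac{1}{160}\right) = \frac{3947}{408480} \approx 0.0096627$)
$V{\left(r \right)} = \frac{-28 + r}{-2 + r}$
$I = - \frac{92484824200441}{813013}$ ($I = \left(\frac{-28 + \frac{3947}{408480}}{-2 + \frac{3947}{408480}} + 38508\right) \left(-30849 + 27896\right) = \left(\frac{1}{- \frac{813013}{408480}} \left(- \frac{11433493}{408480}\right) + 38508\right) \left(-2953\right) = \left(\left(- \frac{408480}{813013}\right) \left(- \frac{11433493}{408480}\right) + 38508\right) \left(-2953\right) = \left(\frac{11433493}{813013} + 38508\right) \left(-2953\right) = \frac{31318938097}{813013} \left(-2953\right) = - \frac{92484824200441}{813013} \approx -1.1376 \cdot 10^{8}$)
$\frac{1}{I} = \frac{1}{- \frac{92484824200441}{813013}} = - \frac{813013}{92484824200441}$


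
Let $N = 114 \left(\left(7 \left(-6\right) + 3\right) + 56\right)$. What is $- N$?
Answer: $-1938$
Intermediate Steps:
$N = 1938$ ($N = 114 \left(\left(-42 + 3\right) + 56\right) = 114 \left(-39 + 56\right) = 114 \cdot 17 = 1938$)
$- N = \left(-1\right) 1938 = -1938$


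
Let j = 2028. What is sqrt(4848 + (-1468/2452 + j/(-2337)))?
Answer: sqrt(1105164906129105)/477527 ≈ 69.617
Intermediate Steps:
sqrt(4848 + (-1468/2452 + j/(-2337))) = sqrt(4848 + (-1468/2452 + 2028/(-2337))) = sqrt(4848 + (-1468*1/2452 + 2028*(-1/2337))) = sqrt(4848 + (-367/613 - 676/779)) = sqrt(4848 - 700281/477527) = sqrt(2314350615/477527) = sqrt(1105164906129105)/477527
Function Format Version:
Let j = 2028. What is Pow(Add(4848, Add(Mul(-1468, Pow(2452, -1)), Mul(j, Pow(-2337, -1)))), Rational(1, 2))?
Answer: Mul(Rational(1, 477527), Pow(1105164906129105, Rational(1, 2))) ≈ 69.617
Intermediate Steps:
Pow(Add(4848, Add(Mul(-1468, Pow(2452, -1)), Mul(j, Pow(-2337, -1)))), Rational(1, 2)) = Pow(Add(4848, Add(Mul(-1468, Pow(2452, -1)), Mul(2028, Pow(-2337, -1)))), Rational(1, 2)) = Pow(Add(4848, Add(Mul(-1468, Rational(1, 2452)), Mul(2028, Rational(-1, 2337)))), Rational(1, 2)) = Pow(Add(4848, Add(Rational(-367, 613), Rational(-676, 779))), Rational(1, 2)) = Pow(Add(4848, Rational(-700281, 477527)), Rational(1, 2)) = Pow(Rational(2314350615, 477527), Rational(1, 2)) = Mul(Rational(1, 477527), Pow(1105164906129105, Rational(1, 2)))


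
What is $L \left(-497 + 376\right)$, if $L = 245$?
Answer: $-29645$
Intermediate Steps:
$L \left(-497 + 376\right) = 245 \left(-497 + 376\right) = 245 \left(-121\right) = -29645$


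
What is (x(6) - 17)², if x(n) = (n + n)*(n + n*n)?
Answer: 237169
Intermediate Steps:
x(n) = 2*n*(n + n²) (x(n) = (2*n)*(n + n²) = 2*n*(n + n²))
(x(6) - 17)² = (2*6²*(1 + 6) - 17)² = (2*36*7 - 17)² = (504 - 17)² = 487² = 237169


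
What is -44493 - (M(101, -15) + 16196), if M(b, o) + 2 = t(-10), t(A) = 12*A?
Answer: -60567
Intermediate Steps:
M(b, o) = -122 (M(b, o) = -2 + 12*(-10) = -2 - 120 = -122)
-44493 - (M(101, -15) + 16196) = -44493 - (-122 + 16196) = -44493 - 1*16074 = -44493 - 16074 = -60567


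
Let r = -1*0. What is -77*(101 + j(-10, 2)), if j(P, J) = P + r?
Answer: -7007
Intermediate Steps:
r = 0
j(P, J) = P (j(P, J) = P + 0 = P)
-77*(101 + j(-10, 2)) = -77*(101 - 10) = -77*91 = -7007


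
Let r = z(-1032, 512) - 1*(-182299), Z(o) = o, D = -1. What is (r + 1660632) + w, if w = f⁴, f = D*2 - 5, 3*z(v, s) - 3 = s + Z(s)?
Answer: 5537023/3 ≈ 1.8457e+6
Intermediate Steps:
z(v, s) = 1 + 2*s/3 (z(v, s) = 1 + (s + s)/3 = 1 + (2*s)/3 = 1 + 2*s/3)
r = 547924/3 (r = (1 + (⅔)*512) - 1*(-182299) = (1 + 1024/3) + 182299 = 1027/3 + 182299 = 547924/3 ≈ 1.8264e+5)
f = -7 (f = -1*2 - 5 = -2 - 5 = -7)
w = 2401 (w = (-7)⁴ = 2401)
(r + 1660632) + w = (547924/3 + 1660632) + 2401 = 5529820/3 + 2401 = 5537023/3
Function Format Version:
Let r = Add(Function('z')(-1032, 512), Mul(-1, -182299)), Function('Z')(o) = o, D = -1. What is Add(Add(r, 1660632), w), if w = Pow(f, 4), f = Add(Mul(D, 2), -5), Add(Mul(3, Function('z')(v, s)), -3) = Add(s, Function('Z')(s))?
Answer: Rational(5537023, 3) ≈ 1.8457e+6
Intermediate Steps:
Function('z')(v, s) = Add(1, Mul(Rational(2, 3), s)) (Function('z')(v, s) = Add(1, Mul(Rational(1, 3), Add(s, s))) = Add(1, Mul(Rational(1, 3), Mul(2, s))) = Add(1, Mul(Rational(2, 3), s)))
r = Rational(547924, 3) (r = Add(Add(1, Mul(Rational(2, 3), 512)), Mul(-1, -182299)) = Add(Add(1, Rational(1024, 3)), 182299) = Add(Rational(1027, 3), 182299) = Rational(547924, 3) ≈ 1.8264e+5)
f = -7 (f = Add(Mul(-1, 2), -5) = Add(-2, -5) = -7)
w = 2401 (w = Pow(-7, 4) = 2401)
Add(Add(r, 1660632), w) = Add(Add(Rational(547924, 3), 1660632), 2401) = Add(Rational(5529820, 3), 2401) = Rational(5537023, 3)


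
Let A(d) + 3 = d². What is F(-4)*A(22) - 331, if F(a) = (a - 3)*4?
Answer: -13799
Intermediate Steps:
F(a) = -12 + 4*a (F(a) = (-3 + a)*4 = -12 + 4*a)
A(d) = -3 + d²
F(-4)*A(22) - 331 = (-12 + 4*(-4))*(-3 + 22²) - 331 = (-12 - 16)*(-3 + 484) - 331 = -28*481 - 331 = -13468 - 331 = -13799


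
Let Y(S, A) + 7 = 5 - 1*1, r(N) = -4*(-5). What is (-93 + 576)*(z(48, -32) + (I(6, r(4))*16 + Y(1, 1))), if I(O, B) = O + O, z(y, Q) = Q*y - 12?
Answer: -656397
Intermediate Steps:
z(y, Q) = -12 + Q*y
r(N) = 20
Y(S, A) = -3 (Y(S, A) = -7 + (5 - 1*1) = -7 + (5 - 1) = -7 + 4 = -3)
I(O, B) = 2*O
(-93 + 576)*(z(48, -32) + (I(6, r(4))*16 + Y(1, 1))) = (-93 + 576)*((-12 - 32*48) + ((2*6)*16 - 3)) = 483*((-12 - 1536) + (12*16 - 3)) = 483*(-1548 + (192 - 3)) = 483*(-1548 + 189) = 483*(-1359) = -656397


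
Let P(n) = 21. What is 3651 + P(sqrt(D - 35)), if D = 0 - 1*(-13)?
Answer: 3672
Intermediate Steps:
D = 13 (D = 0 + 13 = 13)
3651 + P(sqrt(D - 35)) = 3651 + 21 = 3672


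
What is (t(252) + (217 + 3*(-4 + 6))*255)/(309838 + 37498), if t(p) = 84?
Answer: 56949/347336 ≈ 0.16396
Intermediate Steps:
(t(252) + (217 + 3*(-4 + 6))*255)/(309838 + 37498) = (84 + (217 + 3*(-4 + 6))*255)/(309838 + 37498) = (84 + (217 + 3*2)*255)/347336 = (84 + (217 + 6)*255)*(1/347336) = (84 + 223*255)*(1/347336) = (84 + 56865)*(1/347336) = 56949*(1/347336) = 56949/347336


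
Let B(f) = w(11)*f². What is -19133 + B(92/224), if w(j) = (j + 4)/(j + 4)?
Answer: -60000559/3136 ≈ -19133.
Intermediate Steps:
w(j) = 1 (w(j) = (4 + j)/(4 + j) = 1)
B(f) = f² (B(f) = 1*f² = f²)
-19133 + B(92/224) = -19133 + (92/224)² = -19133 + (92*(1/224))² = -19133 + (23/56)² = -19133 + 529/3136 = -60000559/3136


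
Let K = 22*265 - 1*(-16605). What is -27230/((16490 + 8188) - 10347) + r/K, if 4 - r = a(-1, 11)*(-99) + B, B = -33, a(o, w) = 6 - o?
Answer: -120088684/64303197 ≈ -1.8675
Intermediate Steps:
r = 730 (r = 4 - ((6 - 1*(-1))*(-99) - 33) = 4 - ((6 + 1)*(-99) - 33) = 4 - (7*(-99) - 33) = 4 - (-693 - 33) = 4 - 1*(-726) = 4 + 726 = 730)
K = 22435 (K = 5830 + 16605 = 22435)
-27230/((16490 + 8188) - 10347) + r/K = -27230/((16490 + 8188) - 10347) + 730/22435 = -27230/(24678 - 10347) + 730*(1/22435) = -27230/14331 + 146/4487 = -120088684/64303197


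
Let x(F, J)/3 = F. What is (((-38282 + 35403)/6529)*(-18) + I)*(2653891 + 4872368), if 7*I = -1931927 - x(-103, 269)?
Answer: -94914940503700512/45703 ≈ -2.0768e+12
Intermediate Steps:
x(F, J) = 3*F
I = -1931618/7 (I = (-1931927 - 3*(-103))/7 = (-1931927 - 1*(-309))/7 = (-1931927 + 309)/7 = (⅐)*(-1931618) = -1931618/7 ≈ -2.7595e+5)
(((-38282 + 35403)/6529)*(-18) + I)*(2653891 + 4872368) = (((-38282 + 35403)/6529)*(-18) - 1931618/7)*(2653891 + 4872368) = (-2879*1/6529*(-18) - 1931618/7)*7526259 = (-2879/6529*(-18) - 1931618/7)*7526259 = (51822/6529 - 1931618/7)*7526259 = -12611171168/45703*7526259 = -94914940503700512/45703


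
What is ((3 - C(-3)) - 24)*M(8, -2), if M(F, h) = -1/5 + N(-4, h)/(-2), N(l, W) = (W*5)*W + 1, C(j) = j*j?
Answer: 321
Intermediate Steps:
C(j) = j²
N(l, W) = 1 + 5*W² (N(l, W) = (5*W)*W + 1 = 5*W² + 1 = 1 + 5*W²)
M(F, h) = -7/10 - 5*h²/2 (M(F, h) = -1/5 + (1 + 5*h²)/(-2) = -1*⅕ + (1 + 5*h²)*(-½) = -⅕ + (-½ - 5*h²/2) = -7/10 - 5*h²/2)
((3 - C(-3)) - 24)*M(8, -2) = ((3 - 1*(-3)²) - 24)*(-7/10 - 5/2*(-2)²) = ((3 - 1*9) - 24)*(-7/10 - 5/2*4) = ((3 - 9) - 24)*(-7/10 - 10) = (-6 - 24)*(-107/10) = -30*(-107/10) = 321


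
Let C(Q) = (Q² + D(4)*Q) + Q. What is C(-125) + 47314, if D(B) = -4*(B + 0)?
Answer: 64814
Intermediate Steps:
D(B) = -4*B
C(Q) = Q² - 15*Q (C(Q) = (Q² + (-4*4)*Q) + Q = (Q² - 16*Q) + Q = Q² - 15*Q)
C(-125) + 47314 = -125*(-15 - 125) + 47314 = -125*(-140) + 47314 = 17500 + 47314 = 64814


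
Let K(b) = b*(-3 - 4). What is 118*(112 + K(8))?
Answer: 6608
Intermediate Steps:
K(b) = -7*b (K(b) = b*(-7) = -7*b)
118*(112 + K(8)) = 118*(112 - 7*8) = 118*(112 - 56) = 118*56 = 6608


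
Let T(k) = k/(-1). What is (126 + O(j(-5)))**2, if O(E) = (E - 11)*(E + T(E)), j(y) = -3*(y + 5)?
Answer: 15876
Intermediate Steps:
j(y) = -15 - 3*y (j(y) = -3*(5 + y) = -15 - 3*y)
T(k) = -k (T(k) = k*(-1) = -k)
O(E) = 0 (O(E) = (E - 11)*(E - E) = (-11 + E)*0 = 0)
(126 + O(j(-5)))**2 = (126 + 0)**2 = 126**2 = 15876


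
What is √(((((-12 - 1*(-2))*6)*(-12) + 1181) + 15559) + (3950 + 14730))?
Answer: 2*√9035 ≈ 190.11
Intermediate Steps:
√(((((-12 - 1*(-2))*6)*(-12) + 1181) + 15559) + (3950 + 14730)) = √(((((-12 + 2)*6)*(-12) + 1181) + 15559) + 18680) = √(((-10*6*(-12) + 1181) + 15559) + 18680) = √(((-60*(-12) + 1181) + 15559) + 18680) = √(((720 + 1181) + 15559) + 18680) = √((1901 + 15559) + 18680) = √(17460 + 18680) = √36140 = 2*√9035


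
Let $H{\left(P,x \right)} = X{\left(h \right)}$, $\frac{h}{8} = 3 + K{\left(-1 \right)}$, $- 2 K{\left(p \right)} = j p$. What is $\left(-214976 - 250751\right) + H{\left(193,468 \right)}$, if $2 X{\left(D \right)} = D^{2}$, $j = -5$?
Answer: $-465719$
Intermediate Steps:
$K{\left(p \right)} = \frac{5 p}{2}$ ($K{\left(p \right)} = - \frac{\left(-5\right) p}{2} = \frac{5 p}{2}$)
$h = 4$ ($h = 8 \left(3 + \frac{5}{2} \left(-1\right)\right) = 8 \left(3 - \frac{5}{2}\right) = 8 \cdot \frac{1}{2} = 4$)
$X{\left(D \right)} = \frac{D^{2}}{2}$
$H{\left(P,x \right)} = 8$ ($H{\left(P,x \right)} = \frac{4^{2}}{2} = \frac{1}{2} \cdot 16 = 8$)
$\left(-214976 - 250751\right) + H{\left(193,468 \right)} = \left(-214976 - 250751\right) + 8 = -465727 + 8 = -465719$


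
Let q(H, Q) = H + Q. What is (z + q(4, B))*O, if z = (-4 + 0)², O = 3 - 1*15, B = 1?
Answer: -252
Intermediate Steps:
O = -12 (O = 3 - 15 = -12)
z = 16 (z = (-4)² = 16)
(z + q(4, B))*O = (16 + (4 + 1))*(-12) = (16 + 5)*(-12) = 21*(-12) = -252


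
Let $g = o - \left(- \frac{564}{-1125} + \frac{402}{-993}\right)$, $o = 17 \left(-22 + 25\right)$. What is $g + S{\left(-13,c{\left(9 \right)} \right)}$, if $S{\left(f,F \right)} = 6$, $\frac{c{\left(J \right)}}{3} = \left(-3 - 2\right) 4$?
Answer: $\frac{7063147}{124125} \approx 56.904$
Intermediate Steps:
$c{\left(J \right)} = -60$ ($c{\left(J \right)} = 3 \left(-3 - 2\right) 4 = 3 \left(\left(-5\right) 4\right) = 3 \left(-20\right) = -60$)
$o = 51$ ($o = 17 \cdot 3 = 51$)
$g = \frac{6318397}{124125}$ ($g = 51 - \left(- \frac{564}{-1125} + \frac{402}{-993}\right) = 51 - \left(\left(-564\right) \left(- \frac{1}{1125}\right) + 402 \left(- \frac{1}{993}\right)\right) = 51 - \left(\frac{188}{375} - \frac{134}{331}\right) = 51 - \frac{11978}{124125} = \frac{6318397}{124125} \approx 50.904$)
$g + S{\left(-13,c{\left(9 \right)} \right)} = \frac{6318397}{124125} + 6 = \frac{7063147}{124125}$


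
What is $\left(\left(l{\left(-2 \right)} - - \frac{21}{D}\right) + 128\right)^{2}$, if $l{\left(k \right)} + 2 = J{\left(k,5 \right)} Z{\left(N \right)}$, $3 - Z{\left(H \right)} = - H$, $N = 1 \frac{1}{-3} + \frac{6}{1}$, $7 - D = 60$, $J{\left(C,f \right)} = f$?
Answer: $\frac{721513321}{25281} \approx 28540.0$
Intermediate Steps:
$D = -53$ ($D = 7 - 60 = -53$)
$N = \frac{17}{3}$ ($N = 1 \left(- \frac{1}{3}\right) + 6 \cdot 1 = - \frac{1}{3} + 6 = \frac{17}{3} \approx 5.6667$)
$Z{\left(H \right)} = 3 + H$ ($Z{\left(H \right)} = 3 - - H = 3 + H$)
$l{\left(k \right)} = \frac{124}{3}$ ($l{\left(k \right)} = -2 + 5 \left(3 + \frac{17}{3}\right) = -2 + 5 \cdot \frac{26}{3} = -2 + \frac{130}{3} = \frac{124}{3}$)
$\left(\left(l{\left(-2 \right)} - - \frac{21}{D}\right) + 128\right)^{2} = \left(\left(\frac{124}{3} - - \frac{21}{-53}\right) + 128\right)^{2} = \left(\left(\frac{124}{3} - \left(-21\right) \left(- \frac{1}{53}\right)\right) + 128\right)^{2} = \left(\left(\frac{124}{3} - \frac{21}{53}\right) + 128\right)^{2} = \left(\frac{6509}{159} + 128\right)^{2} = \left(\frac{26861}{159}\right)^{2} = \frac{721513321}{25281}$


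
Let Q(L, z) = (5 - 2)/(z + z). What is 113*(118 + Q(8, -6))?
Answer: 53223/4 ≈ 13306.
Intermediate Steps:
Q(L, z) = 3/(2*z) (Q(L, z) = 3/((2*z)) = 3*(1/(2*z)) = 3/(2*z))
113*(118 + Q(8, -6)) = 113*(118 + (3/2)/(-6)) = 113*(118 + (3/2)*(-1/6)) = 113*(118 - 1/4) = 113*(471/4) = 53223/4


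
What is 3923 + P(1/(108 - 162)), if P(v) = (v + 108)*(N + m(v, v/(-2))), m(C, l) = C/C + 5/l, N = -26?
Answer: 3214807/54 ≈ 59533.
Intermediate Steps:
m(C, l) = 1 + 5/l
P(v) = (-26 - 2*(5 - v/2)/v)*(108 + v) (P(v) = (v + 108)*(-26 + (5 + v/(-2))/((v/(-2)))) = (108 + v)*(-26 + (5 + v*(-½))/((v*(-½)))) = (108 + v)*(-26 + (5 - v/2)/((-v/2))) = (108 + v)*(-26 + (-2/v)*(5 - v/2)) = (108 + v)*(-26 - 2*(5 - v/2)/v) = (-26 - 2*(5 - v/2)/v)*(108 + v))
3923 + P(1/(108 - 162)) = 3923 + (-2710 - 1080/(1/(108 - 162)) - 25/(108 - 162)) = 3923 + (-2710 - 1080/(1/(-54)) - 25/(-54)) = 3923 + (-2710 - 1080/(-1/54) - 25*(-1/54)) = 3923 + (-2710 - 1080*(-54) + 25/54) = 3923 + (-2710 + 58320 + 25/54) = 3923 + 3002965/54 = 3214807/54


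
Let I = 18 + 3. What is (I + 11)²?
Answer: 1024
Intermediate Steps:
I = 21
(I + 11)² = (21 + 11)² = 32² = 1024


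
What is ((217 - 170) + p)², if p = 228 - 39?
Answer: 55696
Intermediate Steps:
p = 189
((217 - 170) + p)² = ((217 - 170) + 189)² = (47 + 189)² = 236² = 55696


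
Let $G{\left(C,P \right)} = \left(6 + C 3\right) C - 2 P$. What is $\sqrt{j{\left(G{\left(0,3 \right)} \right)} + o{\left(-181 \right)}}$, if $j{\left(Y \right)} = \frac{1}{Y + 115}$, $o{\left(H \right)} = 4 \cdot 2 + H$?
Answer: $\frac{2 i \sqrt{513826}}{109} \approx 13.153 i$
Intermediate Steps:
$o{\left(H \right)} = 8 + H$
$G{\left(C,P \right)} = - 2 P + C \left(6 + 3 C\right)$ ($G{\left(C,P \right)} = \left(6 + 3 C\right) C - 2 P = C \left(6 + 3 C\right) - 2 P = - 2 P + C \left(6 + 3 C\right)$)
$j{\left(Y \right)} = \frac{1}{115 + Y}$
$\sqrt{j{\left(G{\left(0,3 \right)} \right)} + o{\left(-181 \right)}} = \sqrt{\frac{1}{115 + \left(\left(-2\right) 3 + 3 \cdot 0^{2} + 6 \cdot 0\right)} + \left(8 - 181\right)} = \sqrt{\frac{1}{115 + \left(-6 + 3 \cdot 0 + 0\right)} - 173} = \sqrt{\frac{1}{115 + \left(-6 + 0 + 0\right)} - 173} = \sqrt{\frac{1}{115 - 6} - 173} = \sqrt{\frac{1}{109} - 173} = \sqrt{- \frac{18856}{109}} = \frac{2 i \sqrt{513826}}{109}$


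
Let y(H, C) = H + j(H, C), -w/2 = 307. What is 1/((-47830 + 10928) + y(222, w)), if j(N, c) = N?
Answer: -1/36458 ≈ -2.7429e-5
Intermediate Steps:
w = -614 (w = -2*307 = -614)
y(H, C) = 2*H (y(H, C) = H + H = 2*H)
1/((-47830 + 10928) + y(222, w)) = 1/((-47830 + 10928) + 2*222) = 1/(-36902 + 444) = 1/(-36458) = -1/36458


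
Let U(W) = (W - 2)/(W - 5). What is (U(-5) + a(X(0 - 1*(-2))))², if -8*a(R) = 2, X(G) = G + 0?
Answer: 81/400 ≈ 0.20250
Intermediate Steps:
X(G) = G
a(R) = -¼ (a(R) = -⅛*2 = -¼)
U(W) = (-2 + W)/(-5 + W)
(U(-5) + a(X(0 - 1*(-2))))² = ((-2 - 5)/(-5 - 5) - ¼)² = (-7/(-10) - ¼)² = (-⅒*(-7) - ¼)² = (7/10 - ¼)² = (9/20)² = 81/400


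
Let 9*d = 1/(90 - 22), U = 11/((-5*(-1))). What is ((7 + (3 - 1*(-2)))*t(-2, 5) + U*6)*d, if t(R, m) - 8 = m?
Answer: 47/170 ≈ 0.27647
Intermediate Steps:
t(R, m) = 8 + m
U = 11/5 ≈ 2.2000
d = 1/612 (d = 1/(9*(90 - 22)) = (1/9)/68 = (1/9)*(1/68) = 1/612 ≈ 0.0016340)
((7 + (3 - 1*(-2)))*t(-2, 5) + U*6)*d = ((7 + (3 - 1*(-2)))*(8 + 5) + (11/5)*6)*(1/612) = ((7 + (3 + 2))*13 + 66/5)*(1/612) = ((7 + 5)*13 + 66/5)*(1/612) = (12*13 + 66/5)*(1/612) = (156 + 66/5)*(1/612) = (846/5)*(1/612) = 47/170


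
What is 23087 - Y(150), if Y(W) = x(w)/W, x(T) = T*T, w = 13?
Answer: 3462881/150 ≈ 23086.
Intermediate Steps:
x(T) = T**2
Y(W) = 169/W (Y(W) = 13**2/W = 169/W)
23087 - Y(150) = 23087 - 169/150 = 3462881/150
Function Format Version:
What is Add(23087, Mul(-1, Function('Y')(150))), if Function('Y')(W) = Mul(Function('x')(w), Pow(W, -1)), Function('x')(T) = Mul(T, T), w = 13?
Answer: Rational(3462881, 150) ≈ 23086.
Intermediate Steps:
Function('x')(T) = Pow(T, 2)
Function('Y')(W) = Mul(169, Pow(W, -1)) (Function('Y')(W) = Mul(Pow(13, 2), Pow(W, -1)) = Mul(169, Pow(W, -1)))
Add(23087, Mul(-1, Function('Y')(150))) = Add(23087, Mul(-1, Mul(169, Pow(150, -1)))) = Add(23087, Mul(-1, Mul(169, Rational(1, 150)))) = Add(23087, Mul(-1, Rational(169, 150))) = Add(23087, Rational(-169, 150)) = Rational(3462881, 150)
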